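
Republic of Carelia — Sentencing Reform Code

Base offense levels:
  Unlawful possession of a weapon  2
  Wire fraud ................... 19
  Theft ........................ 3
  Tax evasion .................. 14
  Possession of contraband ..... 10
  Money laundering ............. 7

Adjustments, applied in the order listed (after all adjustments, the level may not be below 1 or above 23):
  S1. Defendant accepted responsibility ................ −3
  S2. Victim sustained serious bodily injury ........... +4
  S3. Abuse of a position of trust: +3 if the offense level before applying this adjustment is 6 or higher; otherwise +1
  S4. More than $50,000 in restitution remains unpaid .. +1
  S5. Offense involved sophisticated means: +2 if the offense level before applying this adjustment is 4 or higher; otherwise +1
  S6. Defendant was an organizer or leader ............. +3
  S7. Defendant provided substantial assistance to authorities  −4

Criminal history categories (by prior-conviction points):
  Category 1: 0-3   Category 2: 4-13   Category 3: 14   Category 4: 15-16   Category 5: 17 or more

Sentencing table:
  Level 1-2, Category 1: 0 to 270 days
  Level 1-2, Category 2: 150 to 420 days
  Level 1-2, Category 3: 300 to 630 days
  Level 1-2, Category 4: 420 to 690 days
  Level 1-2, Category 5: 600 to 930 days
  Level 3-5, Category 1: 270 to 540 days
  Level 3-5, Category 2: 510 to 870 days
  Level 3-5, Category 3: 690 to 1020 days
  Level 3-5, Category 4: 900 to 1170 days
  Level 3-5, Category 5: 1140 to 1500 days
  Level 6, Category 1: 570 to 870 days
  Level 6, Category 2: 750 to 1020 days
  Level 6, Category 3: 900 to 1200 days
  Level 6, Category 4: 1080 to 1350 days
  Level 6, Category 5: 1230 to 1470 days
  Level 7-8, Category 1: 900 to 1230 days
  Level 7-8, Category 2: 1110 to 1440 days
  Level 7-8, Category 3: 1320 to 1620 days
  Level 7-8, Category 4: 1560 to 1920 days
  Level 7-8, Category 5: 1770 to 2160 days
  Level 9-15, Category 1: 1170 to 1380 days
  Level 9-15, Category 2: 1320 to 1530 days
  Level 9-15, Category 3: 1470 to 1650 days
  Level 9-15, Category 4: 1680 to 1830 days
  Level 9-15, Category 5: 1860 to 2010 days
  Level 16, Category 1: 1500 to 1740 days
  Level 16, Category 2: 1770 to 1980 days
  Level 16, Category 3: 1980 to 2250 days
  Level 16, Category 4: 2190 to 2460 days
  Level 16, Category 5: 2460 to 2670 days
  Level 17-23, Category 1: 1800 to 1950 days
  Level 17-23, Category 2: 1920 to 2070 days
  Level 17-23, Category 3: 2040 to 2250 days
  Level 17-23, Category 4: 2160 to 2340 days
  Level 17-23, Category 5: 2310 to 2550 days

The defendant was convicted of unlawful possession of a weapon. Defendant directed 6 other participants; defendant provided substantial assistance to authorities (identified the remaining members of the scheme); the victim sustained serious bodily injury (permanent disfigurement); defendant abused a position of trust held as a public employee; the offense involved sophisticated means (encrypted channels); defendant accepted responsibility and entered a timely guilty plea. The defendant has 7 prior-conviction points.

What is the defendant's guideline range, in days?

510-870 days

Base offense level for unlawful possession of a weapon: 2.
S1 applies: 2 − 3 = -1.
S2 applies: -1 + 4 = 3.
S3 applies (level before this adjustment is 3 < 6, so +1): 3 + 1 = 4.
S4 does not apply.
S5 applies (level before this adjustment is 4 ≥ 4, so +2): 4 + 2 = 6.
S6 applies: 6 + 3 = 9.
S7 applies: 9 − 4 = 5.
Final offense level: 5.
Criminal history: 7 prior points → Category 2 (4-13).
Level 5 falls in the 3-5 band.
Grid: Level 3-5 × Category 2 = 510-870 days.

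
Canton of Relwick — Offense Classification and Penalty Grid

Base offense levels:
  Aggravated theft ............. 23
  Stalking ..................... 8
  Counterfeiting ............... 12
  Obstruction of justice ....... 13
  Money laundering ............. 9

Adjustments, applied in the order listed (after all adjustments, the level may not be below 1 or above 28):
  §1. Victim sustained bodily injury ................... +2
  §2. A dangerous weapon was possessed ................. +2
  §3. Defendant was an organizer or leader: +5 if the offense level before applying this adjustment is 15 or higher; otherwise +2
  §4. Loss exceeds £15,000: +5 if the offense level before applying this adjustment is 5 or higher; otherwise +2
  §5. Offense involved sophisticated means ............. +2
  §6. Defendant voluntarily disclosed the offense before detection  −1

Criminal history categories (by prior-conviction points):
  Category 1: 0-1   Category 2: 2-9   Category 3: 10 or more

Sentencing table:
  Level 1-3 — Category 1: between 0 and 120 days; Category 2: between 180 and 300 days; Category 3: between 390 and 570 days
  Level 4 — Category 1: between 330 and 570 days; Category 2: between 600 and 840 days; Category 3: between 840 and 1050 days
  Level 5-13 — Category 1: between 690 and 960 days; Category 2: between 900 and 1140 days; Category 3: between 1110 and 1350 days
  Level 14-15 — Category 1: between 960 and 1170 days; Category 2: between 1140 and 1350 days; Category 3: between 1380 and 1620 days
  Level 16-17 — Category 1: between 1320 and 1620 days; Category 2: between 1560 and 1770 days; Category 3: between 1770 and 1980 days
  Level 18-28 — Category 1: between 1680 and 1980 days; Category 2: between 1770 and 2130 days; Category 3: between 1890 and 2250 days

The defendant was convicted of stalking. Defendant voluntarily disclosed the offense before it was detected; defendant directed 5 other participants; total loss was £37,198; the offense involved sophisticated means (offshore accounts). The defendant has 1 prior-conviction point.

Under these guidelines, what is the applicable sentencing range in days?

1320-1620 days

Base offense level for stalking: 8.
§2 does not apply.
§3 applies (level before this adjustment is 8 < 15, so +2): 8 + 2 = 10.
§4 applies (level before this adjustment is 10 ≥ 5, so +5): 10 + 5 = 15.
§5 applies: 15 + 2 = 17.
§6 applies: 17 − 1 = 16.
Final offense level: 16.
Criminal history: 1 prior point → Category 1 (0-1).
Level 16 falls in the 16-17 band.
Grid: Level 16-17 × Category 1 = 1320-1620 days.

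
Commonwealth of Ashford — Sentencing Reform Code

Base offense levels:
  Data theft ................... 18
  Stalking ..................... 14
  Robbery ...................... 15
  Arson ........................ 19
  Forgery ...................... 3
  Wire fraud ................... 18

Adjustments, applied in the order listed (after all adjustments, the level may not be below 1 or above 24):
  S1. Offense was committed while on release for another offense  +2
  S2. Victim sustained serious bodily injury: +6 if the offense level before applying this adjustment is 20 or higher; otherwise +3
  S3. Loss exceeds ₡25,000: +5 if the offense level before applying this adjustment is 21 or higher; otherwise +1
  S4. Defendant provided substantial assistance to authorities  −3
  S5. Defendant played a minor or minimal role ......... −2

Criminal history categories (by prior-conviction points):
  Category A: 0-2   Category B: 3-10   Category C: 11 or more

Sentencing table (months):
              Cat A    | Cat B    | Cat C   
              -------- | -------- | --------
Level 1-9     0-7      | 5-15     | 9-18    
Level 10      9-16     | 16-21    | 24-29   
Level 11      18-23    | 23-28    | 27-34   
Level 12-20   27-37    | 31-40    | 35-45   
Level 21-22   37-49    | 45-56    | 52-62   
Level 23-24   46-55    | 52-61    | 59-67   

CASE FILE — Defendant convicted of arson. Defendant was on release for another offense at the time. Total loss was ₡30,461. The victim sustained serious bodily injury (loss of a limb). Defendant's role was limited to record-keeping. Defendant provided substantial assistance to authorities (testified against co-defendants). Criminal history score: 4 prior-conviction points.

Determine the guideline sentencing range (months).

52-61 months

Base offense level for arson: 19.
S1 applies: 19 + 2 = 21.
S2 applies (level before this adjustment is 21 ≥ 20, so +6): 21 + 6 = 27.
S3 applies (level before this adjustment is 27 ≥ 21, so +5): 27 + 5 = 32.
S4 applies: 32 − 3 = 29.
S5 applies: 29 − 2 = 27.
Level 27 exceeds the maximum of 24; capped at 24.
Final offense level: 24.
Criminal history: 4 prior points → Category B (3-10).
Level 24 falls in the 23-24 band.
Grid: Level 23-24 × Category B = 52-61 months.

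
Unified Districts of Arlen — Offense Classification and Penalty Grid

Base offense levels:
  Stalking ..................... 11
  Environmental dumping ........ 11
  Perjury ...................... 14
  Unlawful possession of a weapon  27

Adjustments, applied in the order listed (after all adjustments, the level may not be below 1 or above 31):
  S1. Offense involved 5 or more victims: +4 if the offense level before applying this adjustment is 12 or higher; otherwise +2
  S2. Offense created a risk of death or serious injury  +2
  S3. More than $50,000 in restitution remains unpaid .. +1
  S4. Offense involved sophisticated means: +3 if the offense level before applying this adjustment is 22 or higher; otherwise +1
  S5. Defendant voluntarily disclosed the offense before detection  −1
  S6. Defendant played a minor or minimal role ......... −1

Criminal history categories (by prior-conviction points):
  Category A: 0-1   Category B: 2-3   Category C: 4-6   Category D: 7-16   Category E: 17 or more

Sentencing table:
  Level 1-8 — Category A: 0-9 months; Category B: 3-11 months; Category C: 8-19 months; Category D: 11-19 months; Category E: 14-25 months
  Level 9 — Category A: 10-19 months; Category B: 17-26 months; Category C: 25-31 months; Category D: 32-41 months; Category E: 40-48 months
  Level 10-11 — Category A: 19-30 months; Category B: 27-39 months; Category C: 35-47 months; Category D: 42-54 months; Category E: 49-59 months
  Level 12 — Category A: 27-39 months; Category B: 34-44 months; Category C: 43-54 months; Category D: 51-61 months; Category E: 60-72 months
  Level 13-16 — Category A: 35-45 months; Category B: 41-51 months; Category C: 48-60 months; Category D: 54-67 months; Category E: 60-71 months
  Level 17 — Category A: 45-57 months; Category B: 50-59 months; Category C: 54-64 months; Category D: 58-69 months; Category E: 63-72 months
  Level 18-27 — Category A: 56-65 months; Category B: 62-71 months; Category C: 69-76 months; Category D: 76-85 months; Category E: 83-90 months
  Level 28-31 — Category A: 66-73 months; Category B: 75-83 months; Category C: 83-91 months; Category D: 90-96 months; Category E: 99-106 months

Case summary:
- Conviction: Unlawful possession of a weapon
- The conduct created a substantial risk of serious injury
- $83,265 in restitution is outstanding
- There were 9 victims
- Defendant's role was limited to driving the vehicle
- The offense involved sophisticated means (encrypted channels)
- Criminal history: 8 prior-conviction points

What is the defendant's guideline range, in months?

90-96 months

Base offense level for unlawful possession of a weapon: 27.
S1 applies (level before this adjustment is 27 ≥ 12, so +4): 27 + 4 = 31.
S2 applies: 31 + 2 = 33.
S3 applies: 33 + 1 = 34.
S4 applies (level before this adjustment is 34 ≥ 22, so +3): 34 + 3 = 37.
S5 does not apply.
S6 applies: 37 − 1 = 36.
Level 36 exceeds the maximum of 31; capped at 31.
Final offense level: 31.
Criminal history: 8 prior points → Category D (7-16).
Level 31 falls in the 28-31 band.
Grid: Level 28-31 × Category D = 90-96 months.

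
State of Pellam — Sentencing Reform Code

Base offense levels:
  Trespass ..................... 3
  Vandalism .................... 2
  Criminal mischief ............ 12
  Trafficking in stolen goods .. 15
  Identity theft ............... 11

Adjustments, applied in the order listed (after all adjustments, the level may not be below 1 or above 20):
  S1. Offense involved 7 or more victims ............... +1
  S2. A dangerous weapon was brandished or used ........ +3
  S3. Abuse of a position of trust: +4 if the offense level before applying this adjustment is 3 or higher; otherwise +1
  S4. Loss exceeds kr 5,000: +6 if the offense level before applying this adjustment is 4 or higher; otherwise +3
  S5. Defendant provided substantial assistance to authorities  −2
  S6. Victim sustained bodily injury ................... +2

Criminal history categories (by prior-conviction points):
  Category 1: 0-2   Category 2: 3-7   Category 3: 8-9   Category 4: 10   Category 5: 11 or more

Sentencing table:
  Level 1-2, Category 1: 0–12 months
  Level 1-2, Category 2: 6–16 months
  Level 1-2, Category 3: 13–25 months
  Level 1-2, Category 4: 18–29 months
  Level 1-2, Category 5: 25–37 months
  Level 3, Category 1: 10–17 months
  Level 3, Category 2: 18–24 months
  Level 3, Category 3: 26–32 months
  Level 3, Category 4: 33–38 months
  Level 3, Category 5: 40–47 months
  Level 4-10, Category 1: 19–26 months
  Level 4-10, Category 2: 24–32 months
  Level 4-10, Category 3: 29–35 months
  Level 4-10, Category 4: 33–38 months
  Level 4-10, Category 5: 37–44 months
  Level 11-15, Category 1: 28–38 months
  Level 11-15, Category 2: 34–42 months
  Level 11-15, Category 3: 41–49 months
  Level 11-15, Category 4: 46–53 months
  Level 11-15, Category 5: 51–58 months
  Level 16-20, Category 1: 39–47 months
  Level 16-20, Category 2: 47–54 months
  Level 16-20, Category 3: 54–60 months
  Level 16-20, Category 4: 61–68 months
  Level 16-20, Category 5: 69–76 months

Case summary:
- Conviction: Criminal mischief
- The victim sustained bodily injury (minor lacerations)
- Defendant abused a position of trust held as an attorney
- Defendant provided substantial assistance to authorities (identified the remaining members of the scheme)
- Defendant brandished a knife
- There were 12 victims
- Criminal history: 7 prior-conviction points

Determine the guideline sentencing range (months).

47-54 months

Base offense level for criminal mischief: 12.
S1 applies: 12 + 1 = 13.
S2 applies: 13 + 3 = 16.
S3 applies (level before this adjustment is 16 ≥ 3, so +4): 16 + 4 = 20.
S4 does not apply.
S5 applies: 20 − 2 = 18.
S6 applies: 18 + 2 = 20.
Final offense level: 20.
Criminal history: 7 prior points → Category 2 (3-7).
Level 20 falls in the 16-20 band.
Grid: Level 16-20 × Category 2 = 47-54 months.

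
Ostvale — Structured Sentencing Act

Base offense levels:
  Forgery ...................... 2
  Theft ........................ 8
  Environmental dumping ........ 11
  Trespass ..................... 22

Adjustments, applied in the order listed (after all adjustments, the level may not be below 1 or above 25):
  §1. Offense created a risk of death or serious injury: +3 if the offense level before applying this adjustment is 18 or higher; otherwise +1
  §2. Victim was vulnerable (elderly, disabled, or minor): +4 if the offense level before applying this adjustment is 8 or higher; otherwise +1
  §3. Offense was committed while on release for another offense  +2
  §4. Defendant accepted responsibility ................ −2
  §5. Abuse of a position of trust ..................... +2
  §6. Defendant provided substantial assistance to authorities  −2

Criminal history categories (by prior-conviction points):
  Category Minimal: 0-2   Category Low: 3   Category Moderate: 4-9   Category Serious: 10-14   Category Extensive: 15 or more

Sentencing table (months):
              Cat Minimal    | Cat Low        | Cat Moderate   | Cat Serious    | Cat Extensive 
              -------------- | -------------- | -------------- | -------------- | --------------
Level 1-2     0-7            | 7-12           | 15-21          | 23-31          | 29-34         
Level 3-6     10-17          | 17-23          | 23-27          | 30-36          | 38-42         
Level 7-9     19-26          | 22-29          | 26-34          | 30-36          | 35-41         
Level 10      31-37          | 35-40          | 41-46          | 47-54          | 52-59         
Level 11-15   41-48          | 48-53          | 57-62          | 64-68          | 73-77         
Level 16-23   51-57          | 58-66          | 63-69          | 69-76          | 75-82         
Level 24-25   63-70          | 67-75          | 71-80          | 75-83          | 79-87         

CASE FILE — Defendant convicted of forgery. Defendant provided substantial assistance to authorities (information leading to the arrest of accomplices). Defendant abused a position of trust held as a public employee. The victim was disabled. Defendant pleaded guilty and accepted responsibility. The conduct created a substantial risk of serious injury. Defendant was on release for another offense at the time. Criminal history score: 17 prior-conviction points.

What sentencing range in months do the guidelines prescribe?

Base offense level for forgery: 2.
§1 applies (level before this adjustment is 2 < 18, so +1): 2 + 1 = 3.
§2 applies (level before this adjustment is 3 < 8, so +1): 3 + 1 = 4.
§3 applies: 4 + 2 = 6.
§4 applies: 6 − 2 = 4.
§5 applies: 4 + 2 = 6.
§6 applies: 6 − 2 = 4.
Final offense level: 4.
Criminal history: 17 prior points → Category Extensive (15+).
Level 4 falls in the 3-6 band.
Grid: Level 3-6 × Category Extensive = 38-42 months.

38-42 months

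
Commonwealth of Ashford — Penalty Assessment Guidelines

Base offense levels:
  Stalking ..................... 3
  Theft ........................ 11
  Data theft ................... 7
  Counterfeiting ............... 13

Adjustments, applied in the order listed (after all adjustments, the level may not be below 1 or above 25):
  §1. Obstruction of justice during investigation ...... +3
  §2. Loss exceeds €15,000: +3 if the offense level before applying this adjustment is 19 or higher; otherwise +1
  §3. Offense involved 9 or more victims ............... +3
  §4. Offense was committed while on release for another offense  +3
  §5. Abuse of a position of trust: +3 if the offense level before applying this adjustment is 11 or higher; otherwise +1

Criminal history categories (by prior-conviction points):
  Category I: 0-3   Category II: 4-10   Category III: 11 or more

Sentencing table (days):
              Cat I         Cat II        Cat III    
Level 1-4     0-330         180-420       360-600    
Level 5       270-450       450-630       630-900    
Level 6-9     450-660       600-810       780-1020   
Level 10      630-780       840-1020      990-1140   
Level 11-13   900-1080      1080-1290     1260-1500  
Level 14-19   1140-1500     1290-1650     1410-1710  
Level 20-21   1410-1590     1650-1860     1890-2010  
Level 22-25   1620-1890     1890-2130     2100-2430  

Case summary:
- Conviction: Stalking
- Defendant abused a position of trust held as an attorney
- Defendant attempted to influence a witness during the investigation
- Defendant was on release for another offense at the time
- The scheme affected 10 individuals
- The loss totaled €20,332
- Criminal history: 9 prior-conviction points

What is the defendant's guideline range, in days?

1290-1650 days

Base offense level for stalking: 3.
§1 applies: 3 + 3 = 6.
§2 applies (level before this adjustment is 6 < 19, so +1): 6 + 1 = 7.
§3 applies: 7 + 3 = 10.
§4 applies: 10 + 3 = 13.
§5 applies (level before this adjustment is 13 ≥ 11, so +3): 13 + 3 = 16.
Final offense level: 16.
Criminal history: 9 prior points → Category II (4-10).
Level 16 falls in the 14-19 band.
Grid: Level 14-19 × Category II = 1290-1650 days.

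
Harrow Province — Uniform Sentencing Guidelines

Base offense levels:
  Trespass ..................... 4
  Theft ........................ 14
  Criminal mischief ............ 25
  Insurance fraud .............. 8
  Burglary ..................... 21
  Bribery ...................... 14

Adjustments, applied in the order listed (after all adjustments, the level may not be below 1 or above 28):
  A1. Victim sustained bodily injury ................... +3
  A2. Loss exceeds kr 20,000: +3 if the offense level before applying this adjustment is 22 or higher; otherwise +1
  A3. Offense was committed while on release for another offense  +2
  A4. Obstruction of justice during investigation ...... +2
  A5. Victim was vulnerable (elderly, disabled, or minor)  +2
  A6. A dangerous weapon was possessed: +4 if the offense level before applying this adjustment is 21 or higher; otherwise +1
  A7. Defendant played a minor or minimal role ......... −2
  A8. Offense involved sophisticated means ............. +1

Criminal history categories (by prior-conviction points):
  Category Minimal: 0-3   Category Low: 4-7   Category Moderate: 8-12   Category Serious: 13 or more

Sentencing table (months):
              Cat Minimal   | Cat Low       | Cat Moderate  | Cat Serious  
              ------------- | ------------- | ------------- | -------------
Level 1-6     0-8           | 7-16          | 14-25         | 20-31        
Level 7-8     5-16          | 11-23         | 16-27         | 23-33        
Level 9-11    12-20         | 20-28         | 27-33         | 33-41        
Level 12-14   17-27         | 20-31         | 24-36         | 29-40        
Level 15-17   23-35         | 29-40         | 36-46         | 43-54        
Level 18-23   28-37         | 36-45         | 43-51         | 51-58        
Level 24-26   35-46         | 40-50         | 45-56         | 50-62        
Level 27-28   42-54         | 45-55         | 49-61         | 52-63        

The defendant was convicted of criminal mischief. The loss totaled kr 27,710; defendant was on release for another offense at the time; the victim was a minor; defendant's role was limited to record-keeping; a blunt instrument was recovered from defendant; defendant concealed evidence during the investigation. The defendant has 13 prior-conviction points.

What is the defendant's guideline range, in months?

52-63 months

Base offense level for criminal mischief: 25.
A1 does not apply.
A2 applies (level before this adjustment is 25 ≥ 22, so +3): 25 + 3 = 28.
A3 applies: 28 + 2 = 30.
A4 applies: 30 + 2 = 32.
A5 applies: 32 + 2 = 34.
A6 applies (level before this adjustment is 34 ≥ 21, so +4): 34 + 4 = 38.
A7 applies: 38 − 2 = 36.
Level 36 exceeds the maximum of 28; capped at 28.
Final offense level: 28.
Criminal history: 13 prior points → Category Serious (13+).
Level 28 falls in the 27-28 band.
Grid: Level 27-28 × Category Serious = 52-63 months.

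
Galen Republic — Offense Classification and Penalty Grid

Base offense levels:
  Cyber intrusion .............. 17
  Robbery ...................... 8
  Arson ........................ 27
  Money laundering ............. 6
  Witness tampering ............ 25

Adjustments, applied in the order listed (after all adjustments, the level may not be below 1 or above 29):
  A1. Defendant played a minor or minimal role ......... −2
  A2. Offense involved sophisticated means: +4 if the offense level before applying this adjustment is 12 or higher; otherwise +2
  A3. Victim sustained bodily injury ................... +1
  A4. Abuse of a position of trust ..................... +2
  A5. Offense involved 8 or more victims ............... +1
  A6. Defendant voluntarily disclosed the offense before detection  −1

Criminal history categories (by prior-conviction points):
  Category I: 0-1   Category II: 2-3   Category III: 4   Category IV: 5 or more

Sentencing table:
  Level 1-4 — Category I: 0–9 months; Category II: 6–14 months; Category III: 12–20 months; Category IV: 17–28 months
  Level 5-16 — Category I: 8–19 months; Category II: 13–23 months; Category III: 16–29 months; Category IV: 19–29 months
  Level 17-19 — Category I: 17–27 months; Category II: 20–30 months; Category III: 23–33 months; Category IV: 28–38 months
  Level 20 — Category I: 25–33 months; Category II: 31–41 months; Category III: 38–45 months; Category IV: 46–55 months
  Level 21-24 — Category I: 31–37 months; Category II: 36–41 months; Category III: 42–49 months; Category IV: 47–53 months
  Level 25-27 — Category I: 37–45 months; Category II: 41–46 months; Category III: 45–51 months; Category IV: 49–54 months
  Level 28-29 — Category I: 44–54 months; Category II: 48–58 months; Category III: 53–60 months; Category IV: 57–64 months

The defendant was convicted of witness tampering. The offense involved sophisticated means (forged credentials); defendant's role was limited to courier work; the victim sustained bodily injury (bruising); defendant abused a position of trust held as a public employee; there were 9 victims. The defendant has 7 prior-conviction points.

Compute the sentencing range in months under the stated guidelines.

57-64 months

Base offense level for witness tampering: 25.
A1 applies: 25 − 2 = 23.
A2 applies (level before this adjustment is 23 ≥ 12, so +4): 23 + 4 = 27.
A3 applies: 27 + 1 = 28.
A4 applies: 28 + 2 = 30.
A5 applies: 30 + 1 = 31.
A6 does not apply.
Level 31 exceeds the maximum of 29; capped at 29.
Final offense level: 29.
Criminal history: 7 prior points → Category IV (5+).
Level 29 falls in the 28-29 band.
Grid: Level 28-29 × Category IV = 57-64 months.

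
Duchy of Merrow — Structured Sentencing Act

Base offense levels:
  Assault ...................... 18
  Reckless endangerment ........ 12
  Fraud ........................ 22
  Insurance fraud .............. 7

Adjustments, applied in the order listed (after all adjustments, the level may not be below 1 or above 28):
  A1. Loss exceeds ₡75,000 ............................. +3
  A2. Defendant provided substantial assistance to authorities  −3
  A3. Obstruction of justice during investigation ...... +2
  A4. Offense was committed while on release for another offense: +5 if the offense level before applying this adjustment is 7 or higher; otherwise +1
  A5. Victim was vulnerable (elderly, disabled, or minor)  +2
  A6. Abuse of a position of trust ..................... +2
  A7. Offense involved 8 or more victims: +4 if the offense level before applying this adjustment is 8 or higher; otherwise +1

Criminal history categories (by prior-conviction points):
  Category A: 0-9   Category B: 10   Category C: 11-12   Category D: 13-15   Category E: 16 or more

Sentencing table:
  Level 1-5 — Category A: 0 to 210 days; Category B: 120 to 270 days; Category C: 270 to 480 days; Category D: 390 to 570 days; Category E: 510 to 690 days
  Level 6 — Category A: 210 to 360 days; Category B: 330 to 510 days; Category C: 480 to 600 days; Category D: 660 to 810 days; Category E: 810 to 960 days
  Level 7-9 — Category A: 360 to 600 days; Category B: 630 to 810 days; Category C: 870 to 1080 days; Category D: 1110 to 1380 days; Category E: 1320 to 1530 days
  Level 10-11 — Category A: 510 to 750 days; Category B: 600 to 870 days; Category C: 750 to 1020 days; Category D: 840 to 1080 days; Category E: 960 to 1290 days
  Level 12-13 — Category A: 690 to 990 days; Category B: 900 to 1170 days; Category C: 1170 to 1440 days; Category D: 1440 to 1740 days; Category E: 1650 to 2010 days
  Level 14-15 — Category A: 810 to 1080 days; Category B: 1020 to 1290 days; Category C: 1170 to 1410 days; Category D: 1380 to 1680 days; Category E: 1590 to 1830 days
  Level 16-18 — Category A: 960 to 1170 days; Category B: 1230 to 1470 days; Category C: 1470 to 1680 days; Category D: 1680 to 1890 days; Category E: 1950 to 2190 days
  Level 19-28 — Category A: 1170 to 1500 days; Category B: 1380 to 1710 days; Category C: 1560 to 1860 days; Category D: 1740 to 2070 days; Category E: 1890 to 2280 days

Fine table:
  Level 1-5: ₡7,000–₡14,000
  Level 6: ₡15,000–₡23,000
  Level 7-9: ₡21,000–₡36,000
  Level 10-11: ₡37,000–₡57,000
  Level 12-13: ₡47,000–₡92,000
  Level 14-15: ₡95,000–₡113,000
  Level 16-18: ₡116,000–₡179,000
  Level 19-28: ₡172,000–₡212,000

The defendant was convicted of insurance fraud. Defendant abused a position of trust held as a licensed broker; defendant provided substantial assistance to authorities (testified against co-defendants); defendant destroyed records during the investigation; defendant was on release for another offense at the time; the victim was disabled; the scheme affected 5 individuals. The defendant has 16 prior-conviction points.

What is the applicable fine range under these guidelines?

₡37,000–₡57,000

Base offense level for insurance fraud: 7.
A2 applies: 7 − 3 = 4.
A3 applies: 4 + 2 = 6.
A4 applies (level before this adjustment is 6 < 7, so +1): 6 + 1 = 7.
A5 applies: 7 + 2 = 9.
A6 applies: 9 + 2 = 11.
Final offense level: 11.
Level 11 falls in the 10-11 band.
Fine table: Level 10-11 → ₡37,000–₡57,000.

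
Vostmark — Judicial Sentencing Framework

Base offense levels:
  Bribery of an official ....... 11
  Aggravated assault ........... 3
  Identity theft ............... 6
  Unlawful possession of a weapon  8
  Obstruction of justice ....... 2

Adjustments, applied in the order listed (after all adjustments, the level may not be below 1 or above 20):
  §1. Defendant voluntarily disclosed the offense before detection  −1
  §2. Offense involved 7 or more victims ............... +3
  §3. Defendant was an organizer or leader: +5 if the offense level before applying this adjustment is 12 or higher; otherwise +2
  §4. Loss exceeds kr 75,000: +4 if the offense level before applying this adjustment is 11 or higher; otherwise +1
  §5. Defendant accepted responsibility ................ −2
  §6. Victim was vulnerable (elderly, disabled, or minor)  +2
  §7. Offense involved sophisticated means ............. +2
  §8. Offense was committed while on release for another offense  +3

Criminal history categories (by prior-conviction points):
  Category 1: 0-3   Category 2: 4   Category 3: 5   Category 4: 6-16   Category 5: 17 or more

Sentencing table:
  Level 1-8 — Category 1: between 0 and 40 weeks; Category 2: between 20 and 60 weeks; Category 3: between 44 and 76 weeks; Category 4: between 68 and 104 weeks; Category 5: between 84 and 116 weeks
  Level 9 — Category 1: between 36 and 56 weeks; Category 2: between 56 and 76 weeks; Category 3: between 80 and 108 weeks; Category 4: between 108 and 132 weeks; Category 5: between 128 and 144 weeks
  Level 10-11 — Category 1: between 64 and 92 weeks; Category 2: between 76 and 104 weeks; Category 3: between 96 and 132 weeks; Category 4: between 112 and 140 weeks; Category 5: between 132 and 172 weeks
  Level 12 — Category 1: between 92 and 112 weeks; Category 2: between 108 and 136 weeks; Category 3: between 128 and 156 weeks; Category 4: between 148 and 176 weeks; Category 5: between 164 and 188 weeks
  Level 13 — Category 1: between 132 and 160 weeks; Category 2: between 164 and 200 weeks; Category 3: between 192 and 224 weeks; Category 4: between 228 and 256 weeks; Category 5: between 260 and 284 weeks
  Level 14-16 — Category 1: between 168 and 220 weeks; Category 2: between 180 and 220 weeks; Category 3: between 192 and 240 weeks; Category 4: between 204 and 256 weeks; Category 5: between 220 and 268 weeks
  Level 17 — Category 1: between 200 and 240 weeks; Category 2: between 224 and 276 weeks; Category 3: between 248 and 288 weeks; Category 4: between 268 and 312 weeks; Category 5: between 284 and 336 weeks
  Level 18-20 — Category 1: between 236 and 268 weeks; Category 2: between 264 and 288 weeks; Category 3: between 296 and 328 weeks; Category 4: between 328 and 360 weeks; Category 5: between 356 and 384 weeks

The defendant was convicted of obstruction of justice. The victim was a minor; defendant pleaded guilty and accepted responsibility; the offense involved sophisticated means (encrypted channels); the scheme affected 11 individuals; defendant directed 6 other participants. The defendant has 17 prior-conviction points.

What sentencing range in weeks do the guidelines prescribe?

Base offense level for obstruction of justice: 2.
§1 does not apply.
§2 applies: 2 + 3 = 5.
§3 applies (level before this adjustment is 5 < 12, so +2): 5 + 2 = 7.
§4 does not apply.
§5 applies: 7 − 2 = 5.
§6 applies: 5 + 2 = 7.
§7 applies: 7 + 2 = 9.
Final offense level: 9.
Criminal history: 17 prior points → Category 5 (17+).
Level 9 falls in the 9 band.
Grid: Level 9 × Category 5 = 128-144 weeks.

128-144 weeks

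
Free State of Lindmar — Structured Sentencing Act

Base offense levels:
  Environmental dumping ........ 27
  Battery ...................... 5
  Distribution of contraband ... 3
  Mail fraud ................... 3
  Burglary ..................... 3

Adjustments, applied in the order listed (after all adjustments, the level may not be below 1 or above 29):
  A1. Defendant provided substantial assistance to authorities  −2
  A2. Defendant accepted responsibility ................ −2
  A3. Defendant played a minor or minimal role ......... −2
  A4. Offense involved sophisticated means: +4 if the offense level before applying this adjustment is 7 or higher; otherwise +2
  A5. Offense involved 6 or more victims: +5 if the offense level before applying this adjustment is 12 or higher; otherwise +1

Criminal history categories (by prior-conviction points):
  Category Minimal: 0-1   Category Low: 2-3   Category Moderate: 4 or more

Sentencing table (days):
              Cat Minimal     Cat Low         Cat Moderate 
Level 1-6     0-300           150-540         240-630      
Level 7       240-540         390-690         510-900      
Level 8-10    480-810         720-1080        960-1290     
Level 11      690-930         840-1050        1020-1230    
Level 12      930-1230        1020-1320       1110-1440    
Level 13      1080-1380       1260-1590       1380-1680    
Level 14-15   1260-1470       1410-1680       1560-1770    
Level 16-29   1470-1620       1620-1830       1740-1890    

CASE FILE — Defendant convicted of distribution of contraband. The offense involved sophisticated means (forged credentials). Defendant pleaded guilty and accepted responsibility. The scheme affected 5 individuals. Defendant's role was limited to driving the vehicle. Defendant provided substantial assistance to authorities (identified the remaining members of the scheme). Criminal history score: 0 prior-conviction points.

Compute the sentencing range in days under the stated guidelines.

Base offense level for distribution of contraband: 3.
A1 applies: 3 − 2 = 1.
A2 applies: 1 − 2 = -1.
A3 applies: -1 − 2 = -3.
A4 applies (level before this adjustment is -3 < 7, so +2): -3 + 2 = -1.
A5 does not apply.
Level -1 is below the minimum of 1; floored at 1.
Final offense level: 1.
Criminal history: 0 prior points → Category Minimal (0-1).
Level 1 falls in the 1-6 band.
Grid: Level 1-6 × Category Minimal = 0-300 days.

0-300 days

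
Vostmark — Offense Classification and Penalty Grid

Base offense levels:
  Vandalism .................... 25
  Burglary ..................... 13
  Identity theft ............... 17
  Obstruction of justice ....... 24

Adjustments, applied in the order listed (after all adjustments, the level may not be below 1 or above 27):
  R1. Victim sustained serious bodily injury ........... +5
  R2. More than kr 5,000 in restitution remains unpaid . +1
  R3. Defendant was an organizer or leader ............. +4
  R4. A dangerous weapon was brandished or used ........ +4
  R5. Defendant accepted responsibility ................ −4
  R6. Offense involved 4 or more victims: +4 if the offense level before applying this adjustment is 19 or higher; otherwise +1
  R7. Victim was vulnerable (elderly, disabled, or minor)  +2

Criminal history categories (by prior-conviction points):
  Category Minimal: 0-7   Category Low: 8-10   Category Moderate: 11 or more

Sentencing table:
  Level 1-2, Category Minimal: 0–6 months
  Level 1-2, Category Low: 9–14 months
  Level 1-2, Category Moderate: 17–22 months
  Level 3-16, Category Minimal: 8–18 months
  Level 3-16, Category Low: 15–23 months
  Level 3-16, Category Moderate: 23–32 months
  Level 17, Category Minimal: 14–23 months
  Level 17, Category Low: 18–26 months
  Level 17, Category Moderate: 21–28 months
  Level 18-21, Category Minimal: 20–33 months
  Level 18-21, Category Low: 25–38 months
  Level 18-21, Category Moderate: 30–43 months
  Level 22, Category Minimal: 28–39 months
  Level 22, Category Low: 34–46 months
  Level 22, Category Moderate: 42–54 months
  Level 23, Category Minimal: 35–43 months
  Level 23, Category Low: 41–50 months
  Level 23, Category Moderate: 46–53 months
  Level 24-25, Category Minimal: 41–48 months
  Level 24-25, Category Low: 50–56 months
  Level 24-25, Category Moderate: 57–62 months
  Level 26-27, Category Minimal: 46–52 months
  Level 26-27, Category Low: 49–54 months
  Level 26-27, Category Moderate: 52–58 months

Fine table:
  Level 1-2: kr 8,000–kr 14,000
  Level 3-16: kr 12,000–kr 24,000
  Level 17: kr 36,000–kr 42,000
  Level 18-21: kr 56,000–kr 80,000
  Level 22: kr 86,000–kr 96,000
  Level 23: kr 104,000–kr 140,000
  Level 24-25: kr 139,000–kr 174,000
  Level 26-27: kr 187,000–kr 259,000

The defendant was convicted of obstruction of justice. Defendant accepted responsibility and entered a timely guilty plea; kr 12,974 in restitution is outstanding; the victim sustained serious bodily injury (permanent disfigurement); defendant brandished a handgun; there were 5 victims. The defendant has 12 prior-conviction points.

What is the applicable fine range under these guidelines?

Base offense level for obstruction of justice: 24.
R1 applies: 24 + 5 = 29.
R2 applies: 29 + 1 = 30.
R3 does not apply.
R4 applies: 30 + 4 = 34.
R5 applies: 34 − 4 = 30.
R6 applies (level before this adjustment is 30 ≥ 19, so +4): 30 + 4 = 34.
R7 does not apply.
Level 34 exceeds the maximum of 27; capped at 27.
Final offense level: 27.
Level 27 falls in the 26-27 band.
Fine table: Level 26-27 → kr 187,000–kr 259,000.

kr 187,000–kr 259,000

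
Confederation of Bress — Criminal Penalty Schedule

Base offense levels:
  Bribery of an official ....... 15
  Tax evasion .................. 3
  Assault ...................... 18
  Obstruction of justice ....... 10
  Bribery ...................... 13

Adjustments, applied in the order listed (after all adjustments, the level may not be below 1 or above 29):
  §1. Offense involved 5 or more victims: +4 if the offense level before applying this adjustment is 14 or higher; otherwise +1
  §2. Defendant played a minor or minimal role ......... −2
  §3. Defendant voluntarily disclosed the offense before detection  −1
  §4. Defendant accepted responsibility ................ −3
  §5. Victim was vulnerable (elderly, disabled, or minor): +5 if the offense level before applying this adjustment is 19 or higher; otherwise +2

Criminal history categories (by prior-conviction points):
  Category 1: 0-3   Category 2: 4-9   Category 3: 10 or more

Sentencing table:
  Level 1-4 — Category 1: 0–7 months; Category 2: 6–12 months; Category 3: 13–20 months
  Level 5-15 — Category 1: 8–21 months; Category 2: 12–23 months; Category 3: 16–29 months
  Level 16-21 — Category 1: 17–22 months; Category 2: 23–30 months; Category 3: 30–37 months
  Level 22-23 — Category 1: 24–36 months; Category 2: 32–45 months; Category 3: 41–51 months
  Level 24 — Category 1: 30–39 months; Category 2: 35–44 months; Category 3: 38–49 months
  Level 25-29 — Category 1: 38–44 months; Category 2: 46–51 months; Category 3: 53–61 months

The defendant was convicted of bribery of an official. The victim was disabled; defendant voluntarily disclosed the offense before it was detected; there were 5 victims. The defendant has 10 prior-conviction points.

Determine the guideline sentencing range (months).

Base offense level for bribery of an official: 15.
§1 applies (level before this adjustment is 15 ≥ 14, so +4): 15 + 4 = 19.
§3 applies: 19 − 1 = 18.
§5 applies (level before this adjustment is 18 < 19, so +2): 18 + 2 = 20.
Final offense level: 20.
Criminal history: 10 prior points → Category 3 (10+).
Level 20 falls in the 16-21 band.
Grid: Level 16-21 × Category 3 = 30-37 months.

30-37 months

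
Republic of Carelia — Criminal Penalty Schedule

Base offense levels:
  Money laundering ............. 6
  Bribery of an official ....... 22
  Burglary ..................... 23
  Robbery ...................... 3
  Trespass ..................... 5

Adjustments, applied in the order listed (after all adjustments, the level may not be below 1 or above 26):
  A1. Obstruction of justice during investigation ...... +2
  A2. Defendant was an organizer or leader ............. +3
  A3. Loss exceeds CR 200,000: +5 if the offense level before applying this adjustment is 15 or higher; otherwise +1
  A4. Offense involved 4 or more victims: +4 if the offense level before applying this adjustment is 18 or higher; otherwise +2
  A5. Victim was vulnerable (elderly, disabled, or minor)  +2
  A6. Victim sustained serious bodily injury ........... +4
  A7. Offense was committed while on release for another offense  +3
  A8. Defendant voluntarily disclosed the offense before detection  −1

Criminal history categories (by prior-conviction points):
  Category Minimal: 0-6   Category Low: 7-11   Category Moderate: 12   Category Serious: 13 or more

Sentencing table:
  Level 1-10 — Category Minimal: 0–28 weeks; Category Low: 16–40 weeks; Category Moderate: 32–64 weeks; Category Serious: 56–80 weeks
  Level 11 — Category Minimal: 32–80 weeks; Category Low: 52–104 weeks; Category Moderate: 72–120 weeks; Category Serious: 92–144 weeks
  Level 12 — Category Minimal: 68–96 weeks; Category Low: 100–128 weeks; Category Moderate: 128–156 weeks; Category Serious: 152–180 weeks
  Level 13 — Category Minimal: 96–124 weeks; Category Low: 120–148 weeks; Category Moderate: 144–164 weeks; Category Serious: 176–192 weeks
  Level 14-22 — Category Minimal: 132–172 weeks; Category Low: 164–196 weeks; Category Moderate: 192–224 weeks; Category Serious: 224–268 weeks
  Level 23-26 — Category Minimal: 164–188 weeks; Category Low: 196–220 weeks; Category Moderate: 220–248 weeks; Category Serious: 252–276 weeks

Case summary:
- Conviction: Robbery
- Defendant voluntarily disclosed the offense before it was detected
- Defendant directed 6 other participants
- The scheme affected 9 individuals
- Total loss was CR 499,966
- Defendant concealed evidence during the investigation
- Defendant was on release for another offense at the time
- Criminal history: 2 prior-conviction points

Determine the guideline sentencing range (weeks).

96-124 weeks

Base offense level for robbery: 3.
A1 applies: 3 + 2 = 5.
A2 applies: 5 + 3 = 8.
A3 applies (level before this adjustment is 8 < 15, so +1): 8 + 1 = 9.
A4 applies (level before this adjustment is 9 < 18, so +2): 9 + 2 = 11.
A5 does not apply.
A7 applies: 11 + 3 = 14.
A8 applies: 14 − 1 = 13.
Final offense level: 13.
Criminal history: 2 prior points → Category Minimal (0-6).
Level 13 falls in the 13 band.
Grid: Level 13 × Category Minimal = 96-124 weeks.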